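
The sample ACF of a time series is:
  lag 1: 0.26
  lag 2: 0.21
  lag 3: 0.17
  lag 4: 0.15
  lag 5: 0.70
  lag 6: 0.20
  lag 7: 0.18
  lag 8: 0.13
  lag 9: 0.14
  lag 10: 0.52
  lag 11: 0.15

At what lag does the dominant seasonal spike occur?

5

The largest autocorrelation is r_5 = 0.70, with a weaker echo at lag 10 (0.52); the remaining lags stay at or below 0.26. The elevated value at lag 1 (0.26), dropping to 0.21 at lag 2, reflects decaying short-term dependence rather than seasonality.
The dominant spike at lag 5 indicates a seasonal period of 5.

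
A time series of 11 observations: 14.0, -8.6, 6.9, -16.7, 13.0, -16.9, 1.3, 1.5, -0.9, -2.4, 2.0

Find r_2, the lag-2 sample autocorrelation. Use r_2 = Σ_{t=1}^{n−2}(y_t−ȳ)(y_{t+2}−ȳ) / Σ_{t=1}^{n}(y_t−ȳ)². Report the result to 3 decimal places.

Mean ȳ = (14.0 − 8.6 + 6.9 − 16.7 + 13.0 − 16.9 + 1.3 + 1.5 − 0.9 − 2.4 + 2.0)/11 = -0.6182
Numerator Σ_{t=1}^{9}(y_t−ȳ)(y_{t+2}−ȳ) = 589.0712
Denominator Σ(y_t−ȳ)² = 1061.3764
r_2 = 589.0712 / 1061.3764 = 0.555

0.555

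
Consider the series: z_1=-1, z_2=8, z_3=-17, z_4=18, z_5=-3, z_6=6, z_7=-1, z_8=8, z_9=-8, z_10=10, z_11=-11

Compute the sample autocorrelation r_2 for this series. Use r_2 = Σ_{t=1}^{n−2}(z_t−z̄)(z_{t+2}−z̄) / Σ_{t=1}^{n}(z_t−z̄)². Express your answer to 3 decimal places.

0.510

Mean z̄ = (-1 + 8 − 17 + 18 − 3 + 6 − 1 + 8 − 8 + 10 − 11)/11 = 0.8182
Numerator Σ_{t=1}^{9}(z_t−z̄)(z_{t+2}−z̄) = 543.2066
Denominator Σ(z_t−z̄)² = 1065.6364
r_2 = 543.2066 / 1065.6364 = 0.510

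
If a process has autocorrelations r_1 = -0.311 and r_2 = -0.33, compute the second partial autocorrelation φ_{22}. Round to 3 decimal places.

-0.472

φ_{22} = (r_2 − r_1²) / (1 − r_1²)
r_1² = (-0.311)² = 0.096721
Numerator = -0.33 − 0.0967 = -0.4267; denominator = 1 − 0.0967 = 0.9033
φ_{22} = -0.4267 / 0.9033 = -0.472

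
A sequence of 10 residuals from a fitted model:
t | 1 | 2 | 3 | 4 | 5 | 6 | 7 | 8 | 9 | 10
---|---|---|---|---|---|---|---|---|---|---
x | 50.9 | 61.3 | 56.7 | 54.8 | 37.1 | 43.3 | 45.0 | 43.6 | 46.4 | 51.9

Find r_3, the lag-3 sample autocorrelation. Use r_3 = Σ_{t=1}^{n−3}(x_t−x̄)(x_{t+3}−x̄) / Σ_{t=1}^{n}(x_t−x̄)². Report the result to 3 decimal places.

-0.277

Mean x̄ = (50.9 + 61.3 + 56.7 + 54.8 + 37.1 + 43.3 + 45.0 + 43.6 + 46.4 + 51.9)/10 = 49.1000
Σ(x_t−x̄)(x_{t+3}−x̄) = (10.2600) + (-146.4000) + (-44.0800) + (-23.3700) + (66.0000) + (15.6600) + (-11.4800) = -133.4100
Denominator Σ(x_t−x̄)² = 482.1600
r_3 = -133.4100 / 482.1600 = -0.277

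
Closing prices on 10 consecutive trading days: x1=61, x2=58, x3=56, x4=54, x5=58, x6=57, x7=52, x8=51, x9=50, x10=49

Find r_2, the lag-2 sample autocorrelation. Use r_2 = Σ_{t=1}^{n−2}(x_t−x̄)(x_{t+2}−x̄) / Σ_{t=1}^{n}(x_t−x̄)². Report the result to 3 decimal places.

Mean x̄ = (61 + 58 + 56 + 54 + 58 + 57 + 52 + 51 + 50 + 49)/10 = 54.6000
Numerator Σ_{t=1}^{8}(x_t−x̄)(x_{t+2}−x̄) = 24.8800
Denominator Σ(x_t−x̄)² = 144.4000
r_2 = 24.8800 / 144.4000 = 0.172

0.172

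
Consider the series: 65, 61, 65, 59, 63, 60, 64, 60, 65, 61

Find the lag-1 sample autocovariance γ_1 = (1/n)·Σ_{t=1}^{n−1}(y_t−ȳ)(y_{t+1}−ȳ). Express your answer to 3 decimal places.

-3.739

Mean ȳ = (65 + 61 + 65 + 59 + 63 + 60 + 64 + 60 + 65 + 61)/10 = 62.3000
Σ_{t=1}^{9}(y_t−ȳ)(y_{t+1}−ȳ) = -37.3900
γ_1 = -37.3900 / 10 = -3.739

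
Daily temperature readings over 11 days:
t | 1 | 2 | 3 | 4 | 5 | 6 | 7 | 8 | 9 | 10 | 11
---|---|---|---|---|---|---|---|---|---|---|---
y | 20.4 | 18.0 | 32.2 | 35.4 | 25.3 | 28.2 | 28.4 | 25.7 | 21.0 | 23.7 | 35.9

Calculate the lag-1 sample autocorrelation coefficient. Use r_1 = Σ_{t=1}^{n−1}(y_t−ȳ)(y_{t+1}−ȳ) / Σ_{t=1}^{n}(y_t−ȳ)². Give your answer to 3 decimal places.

Mean ȳ = (20.4 + 18.0 + 32.2 + 35.4 + 25.3 + 28.2 + 28.4 + 25.7 + 21.0 + 23.7 + 35.9)/11 = 26.7455
Numerator Σ_{t=1}^{10}(y_t−ȳ)(y_{t+1}−ȳ) = 36.6870
Denominator Σ(y_t−ȳ)² = 355.5273
r_1 = 36.6870 / 355.5273 = 0.103

0.103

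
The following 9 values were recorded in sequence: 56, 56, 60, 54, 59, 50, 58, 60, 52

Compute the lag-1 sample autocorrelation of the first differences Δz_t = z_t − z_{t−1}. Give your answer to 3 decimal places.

First differences Δz: 0, 4, -6, 5, -9, 8, 2, -8
Mean of differences = -0.5000
Numerator Σ(Δz_t−Δz̄)(Δz_{t+1}−Δz̄) = -169.2500
Denominator Σ(Δz_t−Δz̄)² = 288.0000
r_1(Δz) = -169.2500 / 288.0000 = -0.588

-0.588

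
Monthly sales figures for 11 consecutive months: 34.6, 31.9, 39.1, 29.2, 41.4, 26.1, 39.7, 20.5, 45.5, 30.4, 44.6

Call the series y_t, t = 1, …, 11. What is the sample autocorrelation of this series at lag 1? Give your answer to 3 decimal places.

-0.764

Mean ȳ = (34.6 + 31.9 + 39.1 + 29.2 + 41.4 + 26.1 + 39.7 + 20.5 + 45.5 + 30.4 + 44.6)/11 = 34.8182
Numerator Σ_{t=1}^{10}(y_t−ȳ)(y_{t+1}−ȳ) = -486.0894
Denominator Σ(y_t−ȳ)² = 635.9364
r_1 = -486.0894 / 635.9364 = -0.764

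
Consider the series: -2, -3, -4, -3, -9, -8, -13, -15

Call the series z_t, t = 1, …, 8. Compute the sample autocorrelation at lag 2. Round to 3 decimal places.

0.243

Mean z̄ = (-2 − 3 − 4 − 3 − 9 − 8 − 13 − 15)/8 = -7.1250
Deviations from mean: 5.1250, 4.1250, 3.1250, 4.1250, -1.8750, -0.8750, -5.8750, -7.8750
Numerator Σ_{t=1}^{6}(z_t−z̄)(z_{t+2}−z̄) = 41.4688
Denominator Σ(z_t−z̄)² = 170.8750
r_2 = 41.4688 / 170.8750 = 0.243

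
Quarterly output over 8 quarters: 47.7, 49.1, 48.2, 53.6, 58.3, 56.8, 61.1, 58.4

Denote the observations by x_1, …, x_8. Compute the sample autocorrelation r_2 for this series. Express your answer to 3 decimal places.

0.285

Mean x̄ = (47.7 + 49.1 + 48.2 + 53.6 + 58.3 + 56.8 + 61.1 + 58.4)/8 = 54.1500
Numerator Σ_{t=1}^{6}(x_t−x̄)(x_{t+2}−x̄) = 55.1100
Denominator Σ(x_t−x̄)² = 193.4200
r_2 = 55.1100 / 193.4200 = 0.285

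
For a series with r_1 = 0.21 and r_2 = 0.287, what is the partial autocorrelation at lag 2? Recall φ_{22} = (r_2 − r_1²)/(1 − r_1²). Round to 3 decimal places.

0.254

φ_{22} = (r_2 − r_1²) / (1 − r_1²)
r_1² = (0.21)² = 0.0441
Numerator = 0.287 − 0.0441 = 0.2429; denominator = 1 − 0.0441 = 0.9559
φ_{22} = 0.2429 / 0.9559 = 0.254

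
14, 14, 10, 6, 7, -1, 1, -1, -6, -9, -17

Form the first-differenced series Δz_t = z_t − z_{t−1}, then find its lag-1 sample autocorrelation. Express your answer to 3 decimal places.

First differences Δz: 0, -4, -4, 1, -8, 2, -2, -5, -3, -8
Mean of differences = -3.1000
Numerator Σ(Δz_t−Δz̄)(Δz_{t+1}−Δz̄) = -47.9100
Denominator Σ(Δz_t−Δz̄)² = 106.9000
r_1(Δz) = -47.9100 / 106.9000 = -0.448

-0.448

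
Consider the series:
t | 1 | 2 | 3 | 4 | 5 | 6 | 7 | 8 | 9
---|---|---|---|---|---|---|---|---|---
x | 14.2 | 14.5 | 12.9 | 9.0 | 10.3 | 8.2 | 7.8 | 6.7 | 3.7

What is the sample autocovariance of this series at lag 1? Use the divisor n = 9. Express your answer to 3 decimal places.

6.661

Mean x̄ = (14.2 + 14.5 + 12.9 + 9.0 + 10.3 + 8.2 + 7.8 + 6.7 + 3.7)/9 = 9.7000
Σ_{t=1}^{8}(x_t−x̄)(x_{t+1}−x̄) = 59.9500
γ_1 = 59.9500 / 9 = 6.661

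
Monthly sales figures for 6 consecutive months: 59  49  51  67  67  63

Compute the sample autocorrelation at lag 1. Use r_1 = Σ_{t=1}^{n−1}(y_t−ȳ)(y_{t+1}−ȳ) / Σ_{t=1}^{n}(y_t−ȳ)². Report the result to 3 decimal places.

0.366

Mean ȳ = (59 + 49 + 51 + 67 + 67 + 63)/6 = 59.3333
Σ(y_t−ȳ)(y_{t+1}−ȳ) = (3.4444) + (86.1111) + (-63.8889) + (58.7778) + (28.1111) = 112.5556
Denominator Σ(y_t−ȳ)² = 307.3333
r_1 = 112.5556 / 307.3333 = 0.366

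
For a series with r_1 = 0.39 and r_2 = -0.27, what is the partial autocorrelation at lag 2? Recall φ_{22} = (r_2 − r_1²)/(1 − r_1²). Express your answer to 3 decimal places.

φ_{22} = (r_2 − r_1²) / (1 − r_1²)
r_1² = (0.39)² = 0.1521
Numerator = -0.27 − 0.1521 = -0.4221; denominator = 1 − 0.1521 = 0.8479
φ_{22} = -0.4221 / 0.8479 = -0.498

-0.498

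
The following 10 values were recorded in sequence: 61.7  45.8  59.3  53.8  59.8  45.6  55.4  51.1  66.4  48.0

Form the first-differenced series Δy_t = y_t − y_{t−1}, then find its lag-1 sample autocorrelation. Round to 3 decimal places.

-0.662

First differences Δy: -15.9, 13.5, -5.5, 6.0, -14.2, 9.8, -4.3, 15.3, -18.4
Mean of differences = -1.5222
Numerator Σ(Δy_t−Δȳ)(Δy_{t+1}−Δȳ) = -906.6694
Denominator Σ(Δy_t−Δȳ)² = 1369.2756
r_1(Δy) = -906.6694 / 1369.2756 = -0.662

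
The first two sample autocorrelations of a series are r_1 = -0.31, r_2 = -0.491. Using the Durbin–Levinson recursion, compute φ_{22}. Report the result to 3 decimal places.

-0.650

φ_{22} = (r_2 − r_1²) / (1 − r_1²)
r_1² = (-0.31)² = 0.0961
Numerator = -0.491 − 0.0961 = -0.5871; denominator = 1 − 0.0961 = 0.9039
φ_{22} = -0.5871 / 0.9039 = -0.650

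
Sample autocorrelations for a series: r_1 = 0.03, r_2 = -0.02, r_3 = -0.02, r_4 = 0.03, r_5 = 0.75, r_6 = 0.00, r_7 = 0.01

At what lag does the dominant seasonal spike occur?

The largest autocorrelation is r_5 = 0.75; the remaining lags stay at or below 0.03.
The dominant spike at lag 5 indicates a seasonal period of 5.

5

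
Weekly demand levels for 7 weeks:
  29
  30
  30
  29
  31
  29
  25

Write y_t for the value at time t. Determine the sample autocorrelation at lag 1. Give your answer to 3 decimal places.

0.045

Mean ȳ = (29 + 30 + 30 + 29 + 31 + 29 + 25)/7 = 29.0000
Σ(y_t−ȳ)(y_{t+1}−ȳ) = (0.0000) + (1.0000) + (0.0000) + (0.0000) + (0.0000) + (0.0000) = 1.0000
Denominator Σ(y_t−ȳ)² = 22.0000
r_1 = 1.0000 / 22.0000 = 0.045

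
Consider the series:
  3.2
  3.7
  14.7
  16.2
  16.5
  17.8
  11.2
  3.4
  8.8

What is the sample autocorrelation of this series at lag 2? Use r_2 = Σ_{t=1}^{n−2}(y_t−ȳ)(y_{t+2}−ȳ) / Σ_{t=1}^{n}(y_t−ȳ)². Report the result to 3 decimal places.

Mean ȳ = (3.2 + 3.7 + 14.7 + 16.2 + 16.5 + 17.8 + 11.2 + 3.4 + 8.8)/9 = 10.6111
Numerator Σ_{t=1}^{7}(y_t−ȳ)(y_{t+2}−ȳ) = -54.1102
Denominator Σ(y_t−ȳ)² = 292.6289
r_2 = -54.1102 / 292.6289 = -0.185

-0.185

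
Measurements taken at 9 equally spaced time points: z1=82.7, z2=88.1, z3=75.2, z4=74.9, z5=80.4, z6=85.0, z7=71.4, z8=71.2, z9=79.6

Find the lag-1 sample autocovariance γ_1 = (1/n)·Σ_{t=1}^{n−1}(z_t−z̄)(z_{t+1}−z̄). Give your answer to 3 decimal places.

Mean z̄ = (82.7 + 88.1 + 75.2 + 74.9 + 80.4 + 85.0 + 71.4 + 71.2 + 79.6)/9 = 78.7222
Σ_{t=1}^{8}(z_t−z̄)(z_{t+1}−z̄) = 24.3640
γ_1 = 24.3640 / 9 = 2.707

2.707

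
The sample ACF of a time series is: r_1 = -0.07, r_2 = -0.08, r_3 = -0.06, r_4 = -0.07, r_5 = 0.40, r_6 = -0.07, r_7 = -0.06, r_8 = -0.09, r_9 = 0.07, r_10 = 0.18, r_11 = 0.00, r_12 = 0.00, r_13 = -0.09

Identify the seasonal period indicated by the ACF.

The largest autocorrelation is r_5 = 0.40, with a weaker echo at lag 10 (0.18); the remaining lags stay at or below 0.07.
The dominant spike at lag 5 indicates a seasonal period of 5.

5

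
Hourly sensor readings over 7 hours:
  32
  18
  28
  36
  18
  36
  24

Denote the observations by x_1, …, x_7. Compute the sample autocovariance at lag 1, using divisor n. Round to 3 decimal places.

-33.516

Mean x̄ = (32 + 18 + 28 + 36 + 18 + 36 + 24)/7 = 27.4286
Deviations: 4.5714, -9.4286, 0.5714, 8.5714, -9.4286, 8.5714, -3.4286
Σ_{t=1}^{6}(x_t−x̄)(x_{t+1}−x̄) = -234.6122
γ_1 = -234.6122 / 7 = -33.516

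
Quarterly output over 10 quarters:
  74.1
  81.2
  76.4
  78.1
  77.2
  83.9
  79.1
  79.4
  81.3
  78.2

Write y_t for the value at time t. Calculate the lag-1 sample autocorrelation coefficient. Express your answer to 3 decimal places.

-0.305

Mean ȳ = (74.1 + 81.2 + 76.4 + 78.1 + 77.2 + 83.9 + 79.1 + 79.4 + 81.3 + 78.2)/10 = 78.8900
Numerator Σ_{t=1}^{9}(y_t−ȳ)(y_{t+1}−ȳ) = -21.2561
Denominator Σ(y_t−ȳ)² = 69.6490
r_1 = -21.2561 / 69.6490 = -0.305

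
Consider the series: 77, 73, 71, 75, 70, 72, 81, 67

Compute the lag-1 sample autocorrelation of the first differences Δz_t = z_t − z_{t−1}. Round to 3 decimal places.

First differences Δz: -4, -2, 4, -5, 2, 9, -14
Mean of differences = -1.4286
Numerator Σ(Δz_t−Δz̄)(Δz_{t+1}−Δz̄) = -128.6122
Denominator Σ(Δz_t−Δz̄)² = 327.7143
r_1(Δz) = -128.6122 / 327.7143 = -0.392

-0.392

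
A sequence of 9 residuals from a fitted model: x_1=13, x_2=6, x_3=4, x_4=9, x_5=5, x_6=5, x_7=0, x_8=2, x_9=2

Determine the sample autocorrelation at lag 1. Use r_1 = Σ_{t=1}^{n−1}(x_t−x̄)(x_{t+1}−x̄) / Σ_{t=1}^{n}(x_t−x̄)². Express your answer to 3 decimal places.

0.220

Mean x̄ = (13 + 6 + 4 + 9 + 5 + 5 + 0 + 2 + 2)/9 = 5.1111
Numerator Σ_{t=1}^{8}(x_t−x̄)(x_{t+1}−x̄) = 27.4321
Denominator Σ(x_t−x̄)² = 124.8889
r_1 = 27.4321 / 124.8889 = 0.220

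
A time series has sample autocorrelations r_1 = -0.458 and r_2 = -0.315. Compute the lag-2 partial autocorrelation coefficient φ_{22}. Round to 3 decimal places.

-0.664

φ_{22} = (r_2 − r_1²) / (1 − r_1²)
r_1² = (-0.458)² = 0.209764
Numerator = -0.315 − 0.2098 = -0.5248; denominator = 1 − 0.2098 = 0.7902
φ_{22} = -0.5248 / 0.7902 = -0.664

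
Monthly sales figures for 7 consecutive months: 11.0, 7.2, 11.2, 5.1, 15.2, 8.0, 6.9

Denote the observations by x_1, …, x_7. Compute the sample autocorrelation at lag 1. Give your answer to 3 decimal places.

-0.634

Mean x̄ = (11.0 + 7.2 + 11.2 + 5.1 + 15.2 + 8.0 + 6.9)/7 = 9.2286
Numerator Σ_{t=1}^{6}(x_t−x̄)(x_{t+1}−x̄) = -44.8608
Denominator Σ(x_t−x̄)² = 70.7743
r_1 = -44.8608 / 70.7743 = -0.634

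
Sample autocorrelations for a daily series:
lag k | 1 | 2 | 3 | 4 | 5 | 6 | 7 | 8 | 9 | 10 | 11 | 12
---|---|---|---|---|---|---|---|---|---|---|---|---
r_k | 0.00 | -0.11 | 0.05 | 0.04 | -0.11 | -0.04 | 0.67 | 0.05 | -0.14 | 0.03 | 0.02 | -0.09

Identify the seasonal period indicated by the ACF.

7

The largest autocorrelation is r_7 = 0.67; the remaining lags stay at or below 0.05.
The dominant spike at lag 7 indicates a seasonal period of 7.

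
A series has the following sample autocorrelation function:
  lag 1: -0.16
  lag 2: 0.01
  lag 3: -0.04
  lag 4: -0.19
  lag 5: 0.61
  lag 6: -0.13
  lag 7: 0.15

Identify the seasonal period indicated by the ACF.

5

The largest autocorrelation is r_5 = 0.61; the remaining lags stay at or below 0.15.
The dominant spike at lag 5 indicates a seasonal period of 5.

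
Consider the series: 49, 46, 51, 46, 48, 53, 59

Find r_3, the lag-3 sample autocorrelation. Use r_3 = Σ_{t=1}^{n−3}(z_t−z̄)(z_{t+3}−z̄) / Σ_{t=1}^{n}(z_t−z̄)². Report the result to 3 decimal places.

-0.158

Mean z̄ = (49 + 46 + 51 + 46 + 48 + 53 + 59)/7 = 50.2857
Deviations from mean: -1.2857, -4.2857, 0.7143, -4.2857, -2.2857, 2.7143, 8.7143
Σ(z_t−z̄)(z_{t+3}−z̄) = (5.5102) + (9.7959) + (1.9388) + (-37.3469) = -20.1020
Denominator Σ(z_t−z̄)² = 127.4286
r_3 = -20.1020 / 127.4286 = -0.158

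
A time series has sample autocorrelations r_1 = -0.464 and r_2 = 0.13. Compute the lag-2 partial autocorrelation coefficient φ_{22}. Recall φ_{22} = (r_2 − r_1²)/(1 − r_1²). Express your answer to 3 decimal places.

-0.109

φ_{22} = (r_2 − r_1²) / (1 − r_1²)
r_1² = (-0.464)² = 0.215296
Numerator = 0.13 − 0.2153 = -0.0853; denominator = 1 − 0.2153 = 0.7847
φ_{22} = -0.0853 / 0.7847 = -0.109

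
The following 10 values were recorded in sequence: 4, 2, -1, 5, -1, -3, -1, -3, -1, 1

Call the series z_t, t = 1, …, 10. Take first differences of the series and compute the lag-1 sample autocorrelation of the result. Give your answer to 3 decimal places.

First differences Δz: -2, -3, 6, -6, -2, 2, -2, 2, 2
Mean of differences = -0.3333
Numerator Σ(Δz_t−Δz̄)(Δz_{t+1}−Δz̄) = -45.1111
Denominator Σ(Δz_t−Δz̄)² = 104.0000
r_1(Δz) = -45.1111 / 104.0000 = -0.434

-0.434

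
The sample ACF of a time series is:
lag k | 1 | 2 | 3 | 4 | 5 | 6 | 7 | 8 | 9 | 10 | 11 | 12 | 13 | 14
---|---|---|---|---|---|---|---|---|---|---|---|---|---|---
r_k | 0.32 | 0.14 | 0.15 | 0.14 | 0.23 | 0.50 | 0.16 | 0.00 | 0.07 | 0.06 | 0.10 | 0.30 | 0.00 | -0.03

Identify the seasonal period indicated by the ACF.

The largest autocorrelation is r_6 = 0.50; the remaining lags stay at or below 0.32. The elevated value at lag 1 (0.32), dropping to 0.14 at lag 2, reflects decaying short-term dependence rather than seasonality.
The dominant spike at lag 6 indicates a seasonal period of 6.

6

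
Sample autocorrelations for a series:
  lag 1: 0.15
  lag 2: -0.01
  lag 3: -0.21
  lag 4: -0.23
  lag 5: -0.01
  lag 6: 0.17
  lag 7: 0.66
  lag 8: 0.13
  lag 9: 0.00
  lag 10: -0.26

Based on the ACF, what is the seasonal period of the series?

The largest autocorrelation is r_7 = 0.66; the remaining lags stay at or below 0.17.
The dominant spike at lag 7 indicates a seasonal period of 7.

7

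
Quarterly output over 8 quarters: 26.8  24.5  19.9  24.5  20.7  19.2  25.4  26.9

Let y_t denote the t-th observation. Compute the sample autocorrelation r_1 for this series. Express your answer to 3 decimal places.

Mean ȳ = (26.8 + 24.5 + 19.9 + 24.5 + 20.7 + 19.2 + 25.4 + 26.9)/8 = 23.4875
Deviations from mean: 3.3125, 1.0125, -3.5875, 1.0125, -2.7875, -4.2875, 1.9125, 3.4125
Σ(y_t−ȳ)(y_{t+1}−ȳ) = (3.3539) + (-3.6323) + (-3.6323) + (-2.8223) + (11.9514) + (-8.1998) + (6.5264) = 3.5448
Denominator Σ(y_t−ȳ)² = 67.3488
r_1 = 3.5448 / 67.3488 = 0.053

0.053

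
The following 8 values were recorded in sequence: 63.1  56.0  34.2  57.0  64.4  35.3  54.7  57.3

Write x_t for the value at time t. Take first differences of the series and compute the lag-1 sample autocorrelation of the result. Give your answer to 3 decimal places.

-0.389

First differences Δx: -7.1, -21.8, 22.8, 7.4, -29.1, 19.4, 2.6
Mean of differences = -0.8286
Numerator Σ(Δx_t−Δx̄)(Δx_{t+1}−Δx̄) = -904.7437
Denominator Σ(Δx_t−Δx̄)² = 2325.3743
r_1(Δx) = -904.7437 / 2325.3743 = -0.389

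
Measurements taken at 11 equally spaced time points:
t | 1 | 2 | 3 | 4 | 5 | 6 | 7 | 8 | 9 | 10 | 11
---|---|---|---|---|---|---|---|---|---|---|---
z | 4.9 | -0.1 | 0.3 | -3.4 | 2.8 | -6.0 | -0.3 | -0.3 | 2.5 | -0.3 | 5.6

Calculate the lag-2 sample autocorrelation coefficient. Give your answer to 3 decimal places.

0.342

Mean z̄ = (4.9 − 0.1 + 0.3 − 3.4 + 2.8 − 6.0 − 0.3 − 0.3 + 2.5 − 0.3 + 5.6)/11 = 0.5182
Numerator Σ_{t=1}^{9}(z_t−z̄)(z_{t+2}−z̄) = 39.0930
Denominator Σ(z_t−z̄)² = 114.4364
r_2 = 39.0930 / 114.4364 = 0.342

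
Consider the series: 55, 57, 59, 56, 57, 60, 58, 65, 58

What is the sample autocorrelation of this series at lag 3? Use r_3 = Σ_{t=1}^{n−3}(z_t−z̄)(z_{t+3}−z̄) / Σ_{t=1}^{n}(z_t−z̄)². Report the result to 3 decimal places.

Mean z̄ = (55 + 57 + 59 + 56 + 57 + 60 + 58 + 65 + 58)/9 = 58.3333
Numerator Σ_{t=1}^{6}(z_t−z̄)(z_{t+3}−z̄) = 2.0000
Denominator Σ(z_t−z̄)² = 68.0000
r_3 = 2.0000 / 68.0000 = 0.029

0.029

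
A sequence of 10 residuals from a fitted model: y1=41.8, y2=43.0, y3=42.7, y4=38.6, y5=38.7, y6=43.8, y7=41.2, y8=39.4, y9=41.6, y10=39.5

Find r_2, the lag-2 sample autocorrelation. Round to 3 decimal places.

Mean ȳ = (41.8 + 43.0 + 42.7 + 38.6 + 38.7 + 43.8 + 41.2 + 39.4 + 41.6 + 39.5)/10 = 41.0300
Numerator Σ_{t=1}^{8}(y_t−ȳ)(y_{t+2}−ȳ) = -16.4438
Denominator Σ(y_t−ȳ)² = 31.6210
r_2 = -16.4438 / 31.6210 = -0.520

-0.520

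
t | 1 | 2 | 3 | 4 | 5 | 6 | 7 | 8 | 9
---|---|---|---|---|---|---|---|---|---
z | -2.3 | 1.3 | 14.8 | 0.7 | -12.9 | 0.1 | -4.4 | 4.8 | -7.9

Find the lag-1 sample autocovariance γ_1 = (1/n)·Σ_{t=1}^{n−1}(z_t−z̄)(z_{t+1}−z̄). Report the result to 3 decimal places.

Mean z̄ = (-2.3 + 1.3 + 14.8 + 0.7 − 12.9 + 0.1 − 4.4 + 4.8 − 7.9)/9 = -0.6444
Σ_{t=1}^{8}(z_t−z̄)(z_{t+1}−z̄) = -40.7698
γ_1 = -40.7698 / 9 = -4.530

-4.530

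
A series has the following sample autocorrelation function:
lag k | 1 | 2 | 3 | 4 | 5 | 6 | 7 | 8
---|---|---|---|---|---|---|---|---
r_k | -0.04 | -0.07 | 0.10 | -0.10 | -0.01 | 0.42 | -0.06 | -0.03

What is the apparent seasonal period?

The largest autocorrelation is r_6 = 0.42; the remaining lags stay at or below 0.10.
The dominant spike at lag 6 indicates a seasonal period of 6.

6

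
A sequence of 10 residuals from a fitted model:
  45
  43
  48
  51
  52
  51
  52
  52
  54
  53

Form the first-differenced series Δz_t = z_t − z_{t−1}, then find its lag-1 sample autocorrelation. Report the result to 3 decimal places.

First differences Δz: -2, 5, 3, 1, -1, 1, 0, 2, -1
Mean of differences = 0.8889
Numerator Σ(Δz_t−Δz̄)(Δz_{t+1}−Δz̄) = -6.5679
Denominator Σ(Δz_t−Δz̄)² = 38.8889
r_1(Δz) = -6.5679 / 38.8889 = -0.169

-0.169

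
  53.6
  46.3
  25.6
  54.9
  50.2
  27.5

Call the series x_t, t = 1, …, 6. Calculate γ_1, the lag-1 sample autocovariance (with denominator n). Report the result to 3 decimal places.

-42.584

Mean x̄ = (53.6 + 46.3 + 25.6 + 54.9 + 50.2 + 27.5)/6 = 43.0167
Deviations: 10.5833, 3.2833, -17.4167, 11.8833, 7.1833, -15.5167
Σ_{t=1}^{5}(x_t−x̄)(x_{t+1}−x̄) = -255.5036
γ_1 = -255.5036 / 6 = -42.584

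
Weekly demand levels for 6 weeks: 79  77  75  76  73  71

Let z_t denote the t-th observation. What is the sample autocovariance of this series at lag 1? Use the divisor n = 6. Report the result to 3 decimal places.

2.301

Mean z̄ = (79 + 77 + 75 + 76 + 73 + 71)/6 = 75.1667
Σ_{t=1}^{5}(z_t−z̄)(z_{t+1}−z̄) = 13.8056
γ_1 = 13.8056 / 6 = 2.301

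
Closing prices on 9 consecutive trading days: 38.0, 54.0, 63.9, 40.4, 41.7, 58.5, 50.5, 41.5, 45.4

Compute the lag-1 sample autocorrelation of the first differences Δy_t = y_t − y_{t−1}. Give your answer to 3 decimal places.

First differences Δy: 16.0, 9.9, -23.5, 1.3, 16.8, -8.0, -9.0, 3.9
Mean of differences = 0.9250
Numerator Σ(Δy_t−Δȳ)(Δy_{t+1}−Δȳ) = -169.7531
Denominator Σ(Δy_t−Δȳ)² = 1343.5550
r_1(Δy) = -169.7531 / 1343.5550 = -0.126

-0.126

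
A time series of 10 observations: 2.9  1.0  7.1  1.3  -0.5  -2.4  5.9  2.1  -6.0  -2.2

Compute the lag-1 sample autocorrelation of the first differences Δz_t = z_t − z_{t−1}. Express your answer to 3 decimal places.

First differences Δz: -1.9, 6.1, -5.8, -1.8, -1.9, 8.3, -3.8, -8.1, 3.8
Mean of differences = -0.5667
Numerator Σ(Δz_t−Δz̄)(Δz_{t+1}−Δz̄) = -84.7078
Denominator Σ(Δz_t−Δz̄)² = 241.8000
r_1(Δz) = -84.7078 / 241.8000 = -0.350

-0.350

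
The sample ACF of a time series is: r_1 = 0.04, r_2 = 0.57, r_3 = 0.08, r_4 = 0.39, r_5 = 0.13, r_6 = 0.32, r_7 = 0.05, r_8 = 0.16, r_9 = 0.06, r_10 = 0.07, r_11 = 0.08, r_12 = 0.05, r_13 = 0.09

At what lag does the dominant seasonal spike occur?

The largest autocorrelation is r_2 = 0.57, with weaker echoes at lags 4 (0.39), 6 (0.32) and 8 (0.16); the remaining lags stay at or below 0.13.
The dominant spike at lag 2 indicates a seasonal period of 2.

2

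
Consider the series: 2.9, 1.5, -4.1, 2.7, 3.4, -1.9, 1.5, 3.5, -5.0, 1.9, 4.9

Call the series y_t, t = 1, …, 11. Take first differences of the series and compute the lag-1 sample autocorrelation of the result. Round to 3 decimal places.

-0.379

First differences Δy: -1.4, -5.6, 6.8, 0.7, -5.3, 3.4, 2.0, -8.5, 6.9, 3.0
Mean of differences = 0.2000
Numerator Σ(Δy_t−Δȳ)(Δy_{t+1}−Δȳ) = -95.4800
Denominator Σ(Δy_t−Δȳ)² = 252.1600
r_1(Δy) = -95.4800 / 252.1600 = -0.379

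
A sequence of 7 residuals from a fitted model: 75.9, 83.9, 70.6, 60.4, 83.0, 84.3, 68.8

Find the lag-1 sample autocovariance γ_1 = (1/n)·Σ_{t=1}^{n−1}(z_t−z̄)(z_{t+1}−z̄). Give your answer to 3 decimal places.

-9.857

Mean z̄ = (75.9 + 83.9 + 70.6 + 60.4 + 83.0 + 84.3 + 68.8)/7 = 75.2714
Deviations: 0.6286, 8.6286, -4.6714, -14.8714, 7.7286, 9.0286, -6.4714
Σ_{t=1}^{6}(z_t−z̄)(z_{t+1}−z̄) = -68.9980
γ_1 = -68.9980 / 7 = -9.857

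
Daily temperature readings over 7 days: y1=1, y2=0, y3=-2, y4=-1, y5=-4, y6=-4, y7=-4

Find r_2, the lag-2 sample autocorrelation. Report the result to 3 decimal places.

0.154

Mean ȳ = (1 + 0 − 2 − 1 − 4 − 4 − 4)/7 = -2.0000
Σ(y_t−ȳ)(y_{t+2}−ȳ) = (0.0000) + (2.0000) + (0.0000) + (-2.0000) + (4.0000) = 4.0000
Denominator Σ(y_t−ȳ)² = 26.0000
r_2 = 4.0000 / 26.0000 = 0.154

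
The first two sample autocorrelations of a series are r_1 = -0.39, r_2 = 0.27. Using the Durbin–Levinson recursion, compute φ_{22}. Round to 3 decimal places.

φ_{22} = (r_2 − r_1²) / (1 − r_1²)
r_1² = (-0.39)² = 0.1521
Numerator = 0.27 − 0.1521 = 0.1179; denominator = 1 − 0.1521 = 0.8479
φ_{22} = 0.1179 / 0.8479 = 0.139

0.139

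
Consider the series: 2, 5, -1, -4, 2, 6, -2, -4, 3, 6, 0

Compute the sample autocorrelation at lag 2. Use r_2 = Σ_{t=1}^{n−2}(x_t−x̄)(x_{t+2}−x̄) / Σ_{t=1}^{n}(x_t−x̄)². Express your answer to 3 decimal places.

Mean x̄ = (2 + 5 − 1 − 4 + 2 + 6 − 2 − 4 + 3 + 6 + 0)/11 = 1.1818
Numerator Σ_{t=1}^{9}(x_t−x̄)(x_{t+2}−x̄) = -108.7934
Denominator Σ(x_t−x̄)² = 135.6364
r_2 = -108.7934 / 135.6364 = -0.802

-0.802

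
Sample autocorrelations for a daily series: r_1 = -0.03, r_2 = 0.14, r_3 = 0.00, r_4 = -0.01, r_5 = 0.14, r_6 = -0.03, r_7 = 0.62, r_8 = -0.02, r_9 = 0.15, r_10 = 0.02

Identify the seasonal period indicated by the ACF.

The largest autocorrelation is r_7 = 0.62; the remaining lags stay at or below 0.15.
The dominant spike at lag 7 indicates a seasonal period of 7.

7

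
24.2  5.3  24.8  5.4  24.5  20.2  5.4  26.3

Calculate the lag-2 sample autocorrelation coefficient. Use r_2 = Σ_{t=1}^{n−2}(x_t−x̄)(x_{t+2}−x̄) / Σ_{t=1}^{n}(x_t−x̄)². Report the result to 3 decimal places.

0.232

Mean x̄ = (24.2 + 5.3 + 24.8 + 5.4 + 24.5 + 20.2 + 5.4 + 26.3)/8 = 17.0125
Deviations from mean: 7.1875, -11.7125, 7.7875, -11.6125, 7.4875, 3.1875, -11.6125, 9.2875
Σ(x_t−x̄)(x_{t+2}−x̄) = (55.9727) + (136.0114) + (58.3089) + (-37.0148) + (-86.9486) + (29.6039) = 155.9334
Denominator Σ(x_t−x̄)² = 671.6688
r_2 = 155.9334 / 671.6688 = 0.232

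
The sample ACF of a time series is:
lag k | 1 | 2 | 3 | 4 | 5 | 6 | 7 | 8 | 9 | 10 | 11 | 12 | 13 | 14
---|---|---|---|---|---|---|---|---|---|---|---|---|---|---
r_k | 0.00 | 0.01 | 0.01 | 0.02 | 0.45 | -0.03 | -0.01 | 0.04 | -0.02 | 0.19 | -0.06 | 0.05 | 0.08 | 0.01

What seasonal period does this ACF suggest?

The largest autocorrelation is r_5 = 0.45, with a weaker echo at lag 10 (0.19); the remaining lags stay at or below 0.08.
The dominant spike at lag 5 indicates a seasonal period of 5.

5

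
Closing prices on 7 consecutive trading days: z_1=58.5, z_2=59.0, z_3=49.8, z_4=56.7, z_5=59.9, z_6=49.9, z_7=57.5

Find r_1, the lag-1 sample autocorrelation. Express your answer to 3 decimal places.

Mean z̄ = (58.5 + 59.0 + 49.8 + 56.7 + 59.9 + 49.9 + 57.5)/7 = 55.9000
Deviations from mean: 2.6000, 3.1000, -6.1000, 0.8000, 4.0000, -6.0000, 1.6000
Numerator Σ_{t=1}^{6}(z_t−z̄)(z_{t+1}−z̄) = -46.1300
Denominator Σ(z_t−z̄)² = 108.7800
r_1 = -46.1300 / 108.7800 = -0.424

-0.424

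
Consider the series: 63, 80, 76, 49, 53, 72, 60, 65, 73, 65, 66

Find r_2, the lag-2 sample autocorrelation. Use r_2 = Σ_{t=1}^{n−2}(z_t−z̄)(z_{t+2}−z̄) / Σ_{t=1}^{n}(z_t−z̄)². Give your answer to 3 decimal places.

-0.536

Mean z̄ = (63 + 80 + 76 + 49 + 53 + 72 + 60 + 65 + 73 + 65 + 66)/11 = 65.6364
Numerator Σ_{t=1}^{9}(z_t−z̄)(z_{t+2}−z̄) = -474.3554
Denominator Σ(z_t−z̄)² = 884.5455
r_2 = -474.3554 / 884.5455 = -0.536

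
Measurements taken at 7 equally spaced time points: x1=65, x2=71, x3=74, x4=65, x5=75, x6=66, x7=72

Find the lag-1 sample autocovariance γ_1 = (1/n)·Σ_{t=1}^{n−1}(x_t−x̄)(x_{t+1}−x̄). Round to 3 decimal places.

Mean x̄ = (65 + 71 + 74 + 65 + 75 + 66 + 72)/7 = 69.7143
Σ_{t=1}^{6}(x_t−x̄)(x_{t+1}−x̄) = -73.7959
γ_1 = -73.7959 / 7 = -10.542

-10.542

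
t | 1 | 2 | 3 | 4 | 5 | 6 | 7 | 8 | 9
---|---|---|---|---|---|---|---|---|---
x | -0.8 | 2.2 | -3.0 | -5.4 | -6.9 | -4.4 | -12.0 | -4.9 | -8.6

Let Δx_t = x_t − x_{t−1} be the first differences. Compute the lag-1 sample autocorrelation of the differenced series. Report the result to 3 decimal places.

-0.671

First differences Δx: 3.0, -5.2, -2.4, -1.5, 2.5, -7.6, 7.1, -3.7
Mean of differences = -0.9750
Numerator Σ(Δx_t−Δx̄)(Δx_{t+1}−Δx̄) = -110.3731
Denominator Σ(Δx_t−Δx̄)² = 164.5550
r_1(Δx) = -110.3731 / 164.5550 = -0.671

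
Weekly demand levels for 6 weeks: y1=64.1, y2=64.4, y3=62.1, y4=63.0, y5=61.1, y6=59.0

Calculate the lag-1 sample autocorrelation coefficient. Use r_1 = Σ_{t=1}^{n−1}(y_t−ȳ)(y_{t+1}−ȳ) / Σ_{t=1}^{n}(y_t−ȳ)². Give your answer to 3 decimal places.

Mean ȳ = (64.1 + 64.4 + 62.1 + 63.0 + 61.1 + 59.0)/6 = 62.2833
Deviations from mean: 1.8167, 2.1167, -0.1833, 0.7167, -1.1833, -3.2833
Numerator Σ_{t=1}^{5}(y_t−ȳ)(y_{t+1}−ȳ) = 6.3631
Denominator Σ(y_t−ȳ)² = 20.5083
r_1 = 6.3631 / 20.5083 = 0.310

0.310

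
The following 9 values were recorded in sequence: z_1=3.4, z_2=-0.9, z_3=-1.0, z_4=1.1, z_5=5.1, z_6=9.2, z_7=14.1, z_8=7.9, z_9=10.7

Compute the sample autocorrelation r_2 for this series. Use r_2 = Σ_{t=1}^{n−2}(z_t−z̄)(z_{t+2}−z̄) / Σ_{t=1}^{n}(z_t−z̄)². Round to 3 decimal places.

Mean z̄ = (3.4 − 0.9 − 1.0 + 1.1 + 5.1 + 9.2 + 14.1 + 7.9 + 10.7)/9 = 5.5111
Σ(z_t−z̄)(z_{t+2}−z̄) = (13.7457) + (28.2801) + (2.6768) + (-16.2721) + (-3.5310) + (8.8123) + (44.5668) = 78.2786
Denominator Σ(z_t−z̄)² = 227.5889
r_2 = 78.2786 / 227.5889 = 0.344

0.344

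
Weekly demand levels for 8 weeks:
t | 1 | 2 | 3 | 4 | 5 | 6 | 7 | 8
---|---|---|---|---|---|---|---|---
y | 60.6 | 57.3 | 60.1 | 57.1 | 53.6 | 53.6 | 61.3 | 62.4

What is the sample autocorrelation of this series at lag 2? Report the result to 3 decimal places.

-0.387

Mean ȳ = (60.6 + 57.3 + 60.1 + 57.1 + 53.6 + 53.6 + 61.3 + 62.4)/8 = 58.2500
Deviations from mean: 2.3500, -0.9500, 1.8500, -1.1500, -4.6500, -4.6500, 3.0500, 4.1500
Numerator Σ_{t=1}^{6}(y_t−ȳ)(y_{t+2}−ȳ) = -31.2950
Denominator Σ(y_t−ȳ)² = 80.9400
r_2 = -31.2950 / 80.9400 = -0.387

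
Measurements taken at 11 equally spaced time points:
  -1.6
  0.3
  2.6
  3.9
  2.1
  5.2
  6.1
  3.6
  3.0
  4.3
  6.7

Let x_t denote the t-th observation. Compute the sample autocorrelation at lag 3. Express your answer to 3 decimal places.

0.066

Mean x̄ = (-1.6 + 0.3 + 2.6 + 3.9 + 2.1 + 5.2 + 6.1 + 3.6 + 3.0 + 4.3 + 6.7)/11 = 3.2909
Numerator Σ_{t=1}^{8}(x_t−x̄)(x_{t+3}−x̄) = 3.9398
Denominator Σ(x_t−x̄)² = 59.4891
r_3 = 3.9398 / 59.4891 = 0.066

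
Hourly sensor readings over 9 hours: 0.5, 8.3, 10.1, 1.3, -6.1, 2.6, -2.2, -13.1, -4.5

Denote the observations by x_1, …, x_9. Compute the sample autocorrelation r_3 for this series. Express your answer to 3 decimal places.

Mean x̄ = (0.5 + 8.3 + 10.1 + 1.3 − 6.1 + 2.6 − 2.2 − 13.1 − 4.5)/9 = -0.3444
Σ(x_t−x̄)(x_{t+3}−x̄) = (1.3886) + (-49.7536) + (30.7531) + (-3.0514) + (73.4153) + (-12.2358) = 40.5163
Denominator Σ(x_t−x̄)² = 412.4422
r_3 = 40.5163 / 412.4422 = 0.098

0.098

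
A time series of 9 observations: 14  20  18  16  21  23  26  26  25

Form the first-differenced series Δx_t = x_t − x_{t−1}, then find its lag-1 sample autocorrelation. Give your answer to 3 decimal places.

-0.179

First differences Δx: 6, -2, -2, 5, 2, 3, 0, -1
Mean of differences = 1.3750
Numerator Σ(Δx_t−Δx̄)(Δx_{t+1}−Δx̄) = -12.1406
Denominator Σ(Δx_t−Δx̄)² = 67.8750
r_1(Δx) = -12.1406 / 67.8750 = -0.179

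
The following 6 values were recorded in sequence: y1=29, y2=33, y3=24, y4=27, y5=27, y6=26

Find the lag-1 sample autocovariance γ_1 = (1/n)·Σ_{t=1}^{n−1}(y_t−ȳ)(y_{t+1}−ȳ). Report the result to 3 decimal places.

Mean ȳ = (29 + 33 + 24 + 27 + 27 + 26)/6 = 27.6667
Deviations: 1.3333, 5.3333, -3.6667, -0.6667, -0.6667, -1.6667
Σ_{t=1}^{5}(y_t−ȳ)(y_{t+1}−ȳ) = -8.4444
γ_1 = -8.4444 / 6 = -1.407

-1.407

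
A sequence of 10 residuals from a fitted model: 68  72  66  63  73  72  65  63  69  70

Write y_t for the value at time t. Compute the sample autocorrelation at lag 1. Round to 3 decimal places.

Mean ȳ = (68 + 72 + 66 + 63 + 73 + 72 + 65 + 63 + 69 + 70)/10 = 68.1000
Numerator Σ_{t=1}^{9}(y_t−ȳ)(y_{t+1}−ȳ) = -2.9100
Denominator Σ(y_t−ȳ)² = 124.9000
r_1 = -2.9100 / 124.9000 = -0.023

-0.023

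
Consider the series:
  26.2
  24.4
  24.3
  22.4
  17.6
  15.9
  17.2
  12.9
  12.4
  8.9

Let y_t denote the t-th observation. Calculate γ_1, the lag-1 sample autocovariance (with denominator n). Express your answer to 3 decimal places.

Mean ȳ = (26.2 + 24.4 + 24.3 + 22.4 + 17.6 + 15.9 + 17.2 + 12.9 + 12.4 + 8.9)/10 = 18.2200
Σ_{t=1}^{9}(y_t−ȳ)(y_{t+1}−ȳ) = 204.1496
γ_1 = 204.1496 / 10 = 20.415

20.415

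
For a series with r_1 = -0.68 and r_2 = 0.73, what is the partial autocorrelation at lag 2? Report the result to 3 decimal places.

0.498

φ_{22} = (r_2 − r_1²) / (1 − r_1²)
r_1² = (-0.68)² = 0.4624
Numerator = 0.73 − 0.4624 = 0.2676; denominator = 1 − 0.4624 = 0.5376
φ_{22} = 0.2676 / 0.5376 = 0.498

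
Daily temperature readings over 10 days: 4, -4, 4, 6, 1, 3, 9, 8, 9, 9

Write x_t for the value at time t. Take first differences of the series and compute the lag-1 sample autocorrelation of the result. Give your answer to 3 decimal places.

First differences Δx: -8, 8, 2, -5, 2, 6, -1, 1, 0
Mean of differences = 0.5556
Numerator Σ(Δx_t−Δx̄)(Δx_{t+1}−Δx̄) = -70.5309
Denominator Σ(Δx_t−Δx̄)² = 196.2222
r_1(Δx) = -70.5309 / 196.2222 = -0.359

-0.359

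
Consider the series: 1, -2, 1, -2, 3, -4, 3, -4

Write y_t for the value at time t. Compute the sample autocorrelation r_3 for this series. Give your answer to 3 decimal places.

-0.522

Mean ȳ = (1 − 2 + 1 − 2 + 3 − 4 + 3 − 4)/8 = -0.5000
Deviations from mean: 1.5000, -1.5000, 1.5000, -1.5000, 3.5000, -3.5000, 3.5000, -3.5000
Σ(y_t−ȳ)(y_{t+3}−ȳ) = (-2.2500) + (-5.2500) + (-5.2500) + (-5.2500) + (-12.2500) = -30.2500
Denominator Σ(y_t−ȳ)² = 58.0000
r_3 = -30.2500 / 58.0000 = -0.522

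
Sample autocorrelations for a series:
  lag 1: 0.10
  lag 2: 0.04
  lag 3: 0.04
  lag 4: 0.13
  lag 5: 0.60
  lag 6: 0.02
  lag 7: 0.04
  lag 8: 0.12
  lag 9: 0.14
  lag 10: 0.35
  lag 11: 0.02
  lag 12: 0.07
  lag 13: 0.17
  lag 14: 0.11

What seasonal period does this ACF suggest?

5

The largest autocorrelation is r_5 = 0.60, with a weaker echo at lag 10 (0.35); the remaining lags stay at or below 0.17.
The dominant spike at lag 5 indicates a seasonal period of 5.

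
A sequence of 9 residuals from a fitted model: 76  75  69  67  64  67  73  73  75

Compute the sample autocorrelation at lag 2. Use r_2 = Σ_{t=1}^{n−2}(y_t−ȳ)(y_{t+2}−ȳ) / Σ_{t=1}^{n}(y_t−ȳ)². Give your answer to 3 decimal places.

Mean ȳ = (76 + 75 + 69 + 67 + 64 + 67 + 73 + 73 + 75)/9 = 71.0000
Numerator Σ_{t=1}^{7}(y_t−ȳ)(y_{t+2}−ȳ) = -10.0000
Denominator Σ(y_t−ȳ)² = 150.0000
r_2 = -10.0000 / 150.0000 = -0.067

-0.067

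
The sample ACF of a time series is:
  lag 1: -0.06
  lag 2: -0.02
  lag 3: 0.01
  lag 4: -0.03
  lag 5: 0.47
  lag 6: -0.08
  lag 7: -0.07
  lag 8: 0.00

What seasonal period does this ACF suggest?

5

The largest autocorrelation is r_5 = 0.47; the remaining lags stay at or below 0.01.
The dominant spike at lag 5 indicates a seasonal period of 5.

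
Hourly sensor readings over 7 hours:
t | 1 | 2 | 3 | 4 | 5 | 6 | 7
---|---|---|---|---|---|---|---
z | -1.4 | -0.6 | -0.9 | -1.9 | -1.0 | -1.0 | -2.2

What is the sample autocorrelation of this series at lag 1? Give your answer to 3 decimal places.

-0.202

Mean z̄ = (-1.4 − 0.6 − 0.9 − 1.9 − 1.0 − 1.0 − 2.2)/7 = -1.2857
Numerator Σ_{t=1}^{6}(z_t−z̄)(z_{t+1}−z̄) = -0.4059
Denominator Σ(z_t−z̄)² = 2.0086
r_1 = -0.4059 / 2.0086 = -0.202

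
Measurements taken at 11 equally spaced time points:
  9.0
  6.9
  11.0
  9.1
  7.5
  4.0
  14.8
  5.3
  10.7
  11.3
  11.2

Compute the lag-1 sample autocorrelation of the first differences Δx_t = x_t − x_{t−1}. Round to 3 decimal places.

-0.716

First differences Δx: -2.1, 4.1, -1.9, -1.6, -3.5, 10.8, -9.5, 5.4, 0.6, -0.1
Mean of differences = 0.2200
Numerator Σ(Δx_t−Δx̄)(Δx_{t+1}−Δx̄) = -197.2964
Denominator Σ(Δx_t−Δx̄)² = 275.5760
r_1(Δx) = -197.2964 / 275.5760 = -0.716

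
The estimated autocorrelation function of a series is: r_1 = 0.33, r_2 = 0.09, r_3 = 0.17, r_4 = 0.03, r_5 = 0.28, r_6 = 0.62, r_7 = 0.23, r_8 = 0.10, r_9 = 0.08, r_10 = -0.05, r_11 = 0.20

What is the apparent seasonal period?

The largest autocorrelation is r_6 = 0.62; the remaining lags stay at or below 0.33. The elevated value at lag 1 (0.33), dropping to 0.09 at lag 2, reflects decaying short-term dependence rather than seasonality.
The dominant spike at lag 6 indicates a seasonal period of 6.

6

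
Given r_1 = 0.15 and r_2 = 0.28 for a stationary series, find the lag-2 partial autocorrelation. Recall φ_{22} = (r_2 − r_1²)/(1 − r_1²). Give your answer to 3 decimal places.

φ_{22} = (r_2 − r_1²) / (1 − r_1²)
r_1² = (0.15)² = 0.0225
Numerator = 0.28 − 0.0225 = 0.2575; denominator = 1 − 0.0225 = 0.9775
φ_{22} = 0.2575 / 0.9775 = 0.263

0.263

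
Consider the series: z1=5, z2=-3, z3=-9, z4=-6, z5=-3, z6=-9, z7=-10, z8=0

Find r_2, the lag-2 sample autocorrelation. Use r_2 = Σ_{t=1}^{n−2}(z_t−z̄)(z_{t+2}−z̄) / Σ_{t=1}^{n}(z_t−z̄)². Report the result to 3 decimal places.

-0.385

Mean z̄ = (5 − 3 − 9 − 6 − 3 − 9 − 10 + 0)/8 = -4.3750
Deviations from mean: 9.3750, 1.3750, -4.6250, -1.6250, 1.3750, -4.6250, -5.6250, 4.3750
Numerator Σ_{t=1}^{6}(z_t−z̄)(z_{t+2}−z̄) = -72.4063
Denominator Σ(z_t−z̄)² = 187.8750
r_2 = -72.4063 / 187.8750 = -0.385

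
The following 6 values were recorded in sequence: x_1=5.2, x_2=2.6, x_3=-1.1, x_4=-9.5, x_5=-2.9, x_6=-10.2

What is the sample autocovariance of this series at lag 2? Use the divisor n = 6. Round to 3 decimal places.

Mean x̄ = (5.2 + 2.6 − 1.1 − 9.5 − 2.9 − 10.2)/6 = -2.6500
Deviations: 7.8500, 5.2500, 1.5500, -6.8500, -0.2500, -7.5500
Σ_{t=1}^{4}(x_t−x̄)(x_{t+2}−x̄) = 27.5350
γ_2 = 27.5350 / 6 = 4.589

4.589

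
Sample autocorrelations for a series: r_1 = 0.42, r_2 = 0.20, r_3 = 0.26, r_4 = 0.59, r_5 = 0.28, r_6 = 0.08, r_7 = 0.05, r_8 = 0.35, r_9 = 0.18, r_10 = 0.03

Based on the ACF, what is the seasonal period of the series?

4

The largest autocorrelation is r_4 = 0.59; the remaining lags stay at or below 0.42. The elevated value at lag 1 (0.42), dropping to 0.20 at lag 2, reflects decaying short-term dependence rather than seasonality.
The dominant spike at lag 4 indicates a seasonal period of 4.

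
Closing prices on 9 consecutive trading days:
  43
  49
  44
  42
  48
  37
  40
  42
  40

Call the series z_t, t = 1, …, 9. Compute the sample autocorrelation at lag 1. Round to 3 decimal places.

Mean z̄ = (43 + 49 + 44 + 42 + 48 + 37 + 40 + 42 + 40)/9 = 42.7778
Numerator Σ_{t=1}^{8}(z_t−z̄)(z_{t+1}−z̄) = -5.8272
Denominator Σ(z_t−z̄)² = 117.5556
r_1 = -5.8272 / 117.5556 = -0.050

-0.050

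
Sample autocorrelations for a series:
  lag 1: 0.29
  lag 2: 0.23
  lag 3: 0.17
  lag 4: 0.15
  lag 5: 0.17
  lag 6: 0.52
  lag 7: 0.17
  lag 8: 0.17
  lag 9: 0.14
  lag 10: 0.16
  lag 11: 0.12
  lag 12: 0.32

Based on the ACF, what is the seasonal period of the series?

The largest autocorrelation is r_6 = 0.52, with a weaker echo at lag 12 (0.32); the remaining lags stay at or below 0.29. The elevated value at lag 1 (0.29), dropping to 0.23 at lag 2, reflects decaying short-term dependence rather than seasonality.
The dominant spike at lag 6 indicates a seasonal period of 6.

6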